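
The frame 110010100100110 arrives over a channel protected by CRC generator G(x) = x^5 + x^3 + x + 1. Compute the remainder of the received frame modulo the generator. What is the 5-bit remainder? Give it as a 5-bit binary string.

11010

Modulo-2 division of 110010100100110 by 101011:
  pos 0: 110010 XOR 101011 = 011001
  pos 1: 110011 XOR 101011 = 011000
  pos 2: 110000 XOR 101011 = 011011
  pos 3: 110110 XOR 101011 = 011101
  pos 4: 111011 XOR 101011 = 010000
  pos 5: 100000 XOR 101011 = 001011
  pos 7: 101101 XOR 101011 = 000110
Remainder = 11010 (nonzero — an error is detected).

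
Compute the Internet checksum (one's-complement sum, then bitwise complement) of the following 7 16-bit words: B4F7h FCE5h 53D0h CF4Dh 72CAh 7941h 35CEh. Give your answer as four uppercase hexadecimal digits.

092A

One's-complement addition (fold any carry out of bit 15 back into bit 0):
  0xB4F7 + 0xFCE5 = 0x1B1DC → wrap carry → 0xB1DD
  0xB1DD + 0x53D0 = 0x105AD → wrap carry → 0x05AE
  0x05AE + 0xCF4D = 0x0D4FB
  0xD4FB + 0x72CA = 0x147C5 → wrap carry → 0x47C6
  0x47C6 + 0x7941 = 0x0C107
  0xC107 + 0x35CE = 0x0F6D5
One's-complement sum = 0xF6D5.
Checksum = ~0xF6D5 & 0xFFFF = 0x092A.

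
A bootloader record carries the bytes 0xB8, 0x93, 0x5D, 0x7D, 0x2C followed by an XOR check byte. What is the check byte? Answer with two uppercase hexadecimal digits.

27

XOR the bytes together:
  start with 0xB8
  0xB8 ⊕ 0x93 = 0x2B
  0x2B ⊕ 0x5D = 0x76
  0x76 ⊕ 0x7D = 0x0B
  0x0B ⊕ 0x2C = 0x27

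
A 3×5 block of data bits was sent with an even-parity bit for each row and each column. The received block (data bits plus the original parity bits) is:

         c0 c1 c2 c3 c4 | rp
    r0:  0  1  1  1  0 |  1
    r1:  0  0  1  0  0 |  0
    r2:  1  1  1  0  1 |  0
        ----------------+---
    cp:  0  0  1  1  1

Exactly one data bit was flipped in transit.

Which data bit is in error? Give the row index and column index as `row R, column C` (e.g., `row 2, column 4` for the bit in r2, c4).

row 1, column 0

Recompute each row's even parity and compare to rp:
  r0: data parity 1, sent rp 1 → ok
  r1: data parity 1, sent rp 0 → mismatch
  r2: data parity 0, sent rp 0 → ok
Recompute each column's even parity and compare to cp:
  c0: data parity 1, sent cp 0 → mismatch
  c1: data parity 0, sent cp 0 → ok
  c2: data parity 1, sent cp 1 → ok
  c3: data parity 1, sent cp 1 → ok
  c4: data parity 1, sent cp 1 → ok
Exactly one row (r1) and one column (c0) fail → the flipped bit is at their intersection.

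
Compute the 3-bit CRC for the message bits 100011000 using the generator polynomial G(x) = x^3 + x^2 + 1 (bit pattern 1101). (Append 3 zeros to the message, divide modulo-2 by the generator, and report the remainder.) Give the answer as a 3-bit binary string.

000

Append 3 zeros: 100011000000. Divide by 1101 (XOR where the leading bit is 1):
  pos 0: 1000 XOR 1101 = 0101
  pos 1: 1011 XOR 1101 = 0110
  pos 2: 1101 XOR 1101 = 0000
Remainder (last 3 bits) = 000. This is the CRC / FCS.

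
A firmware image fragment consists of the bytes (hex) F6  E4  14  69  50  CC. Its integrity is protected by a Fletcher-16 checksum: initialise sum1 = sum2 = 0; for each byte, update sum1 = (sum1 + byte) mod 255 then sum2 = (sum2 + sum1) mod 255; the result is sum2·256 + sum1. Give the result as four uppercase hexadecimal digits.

3C76

Running sums (mod 255):
  after byte 0 (F6): sum1=246, sum2=246
  after byte 1 (E4): sum1=219, sum2=210
  after byte 2 (14): sum1=239, sum2=194
  after byte 3 (69): sum1=89, sum2=28
  after byte 4 (50): sum1=169, sum2=197
  after byte 5 (CC): sum1=118, sum2=60
Checksum = sum2·256 + sum1 = 60·256 + 118 = 15478 = 0x3C76.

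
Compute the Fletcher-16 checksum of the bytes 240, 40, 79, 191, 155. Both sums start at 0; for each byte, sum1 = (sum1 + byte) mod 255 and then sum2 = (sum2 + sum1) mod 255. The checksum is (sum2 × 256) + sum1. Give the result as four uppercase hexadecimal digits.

5EC3

Running sums (mod 255):
  after byte 0 (240): sum1=240, sum2=240
  after byte 1 (40): sum1=25, sum2=10
  after byte 2 (79): sum1=104, sum2=114
  after byte 3 (191): sum1=40, sum2=154
  after byte 4 (155): sum1=195, sum2=94
Checksum = sum2·256 + sum1 = 94·256 + 195 = 24259 = 0x5EC3.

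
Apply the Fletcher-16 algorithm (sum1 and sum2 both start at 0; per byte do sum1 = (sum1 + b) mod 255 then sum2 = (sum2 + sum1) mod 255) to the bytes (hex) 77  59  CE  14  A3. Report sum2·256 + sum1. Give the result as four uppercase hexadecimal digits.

F257

Running sums (mod 255):
  after byte 0 (77): sum1=119, sum2=119
  after byte 1 (59): sum1=208, sum2=72
  after byte 2 (CE): sum1=159, sum2=231
  after byte 3 (14): sum1=179, sum2=155
  after byte 4 (A3): sum1=87, sum2=242
Checksum = sum2·256 + sum1 = 242·256 + 87 = 62039 = 0xF257.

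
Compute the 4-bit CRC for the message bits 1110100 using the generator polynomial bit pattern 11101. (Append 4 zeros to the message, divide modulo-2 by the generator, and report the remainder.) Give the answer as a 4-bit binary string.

0000

Append 4 zeros: 11101000000. Divide by 11101 (XOR where the leading bit is 1):
  pos 0: 11101 XOR 11101 = 00000
Remainder (last 4 bits) = 0000. This is the CRC / FCS.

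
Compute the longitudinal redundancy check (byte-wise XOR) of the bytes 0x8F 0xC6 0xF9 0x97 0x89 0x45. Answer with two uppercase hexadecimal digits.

EB

XOR the bytes together:
  start with 0x8F
  0x8F ⊕ 0xC6 = 0x49
  0x49 ⊕ 0xF9 = 0xB0
  0xB0 ⊕ 0x97 = 0x27
  0x27 ⊕ 0x89 = 0xAE
  0xAE ⊕ 0x45 = 0xEB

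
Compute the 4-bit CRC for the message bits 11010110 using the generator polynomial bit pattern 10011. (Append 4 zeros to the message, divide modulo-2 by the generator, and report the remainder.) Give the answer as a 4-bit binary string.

0110

Append 4 zeros: 110101100000. Divide by 10011 (XOR where the leading bit is 1):
  pos 0: 11010 XOR 10011 = 01001
  pos 1: 10011 XOR 10011 = 00000
  pos 6: 10000 XOR 10011 = 00011
Remainder (last 4 bits) = 0110. This is the CRC / FCS.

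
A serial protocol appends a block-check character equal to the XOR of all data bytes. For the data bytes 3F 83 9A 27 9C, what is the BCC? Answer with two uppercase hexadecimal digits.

9D

XOR the bytes together:
  start with 0x3F
  0x3F ⊕ 0x83 = 0xBC
  0xBC ⊕ 0x9A = 0x26
  0x26 ⊕ 0x27 = 0x01
  0x01 ⊕ 0x9C = 0x9D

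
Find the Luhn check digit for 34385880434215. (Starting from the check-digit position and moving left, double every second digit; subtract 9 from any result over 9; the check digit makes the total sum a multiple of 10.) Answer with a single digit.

9

Partial digits right→left: 5 1 2 4 3 4 0 8 8 5 8 3 4 3
Double every second digit counting from the check-digit position (so the 1st, 3rd, 5th, ... of the partial from the right).
  doubled (with −9 where >9): 1 4 6 0 7 7 8 → sum 33
  kept as-is: 1 4 4 8 5 3 3 → sum 28
Total = 33 + 28 = 61.
Check digit = (10 − (61 mod 10)) mod 10 = 9.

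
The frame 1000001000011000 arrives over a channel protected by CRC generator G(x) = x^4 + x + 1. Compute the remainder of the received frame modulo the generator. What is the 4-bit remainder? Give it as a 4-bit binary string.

Modulo-2 division of 1000001000011000 by 10011:
  pos 0: 10000 XOR 10011 = 00011
  pos 3: 11010 XOR 10011 = 01001
  pos 4: 10010 XOR 10011 = 00001
  pos 8: 10011 XOR 10011 = 00000
Remainder = 0000 (zero — the frame passes the CRC check).

0000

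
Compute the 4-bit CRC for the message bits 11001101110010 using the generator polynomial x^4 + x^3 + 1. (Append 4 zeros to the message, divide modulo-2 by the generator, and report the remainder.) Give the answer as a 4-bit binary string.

Append 4 zeros: 110011011100100000. Divide by 11001 (XOR where the leading bit is 1):
  pos 0: 11001 XOR 11001 = 00000
  pos 5: 10111 XOR 11001 = 01110
  pos 6: 11100 XOR 11001 = 00101
  pos 8: 10101 XOR 11001 = 01100
  pos 9: 11000 XOR 11001 = 00001
  pos 13: 10000 XOR 11001 = 01001
Remainder (last 4 bits) = 1001. This is the CRC / FCS.

1001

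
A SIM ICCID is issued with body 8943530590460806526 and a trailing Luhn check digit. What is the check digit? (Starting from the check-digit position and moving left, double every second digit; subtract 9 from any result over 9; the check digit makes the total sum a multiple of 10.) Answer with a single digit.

1

Partial digits right→left: 6 2 5 6 0 8 0 6 4 0 9 5 0 3 5 3 4 9 8
Double every second digit counting from the check-digit position (so the 1st, 3rd, 5th, ... of the partial from the right).
  doubled (with −9 where >9): 3 1 0 0 8 9 0 1 8 7 → sum 37
  kept as-is: 2 6 8 6 0 5 3 3 9 → sum 42
Total = 37 + 42 = 79.
Check digit = (10 − (79 mod 10)) mod 10 = 1.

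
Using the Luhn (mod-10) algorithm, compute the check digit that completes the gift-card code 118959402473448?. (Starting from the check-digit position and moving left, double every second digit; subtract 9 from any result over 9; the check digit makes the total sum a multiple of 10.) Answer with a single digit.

8

Partial digits right→left: 8 4 4 3 7 4 2 0 4 9 5 9 8 1 1
Double every second digit counting from the check-digit position (so the 1st, 3rd, 5th, ... of the partial from the right).
  doubled (with −9 where >9): 7 8 5 4 8 1 7 2 → sum 42
  kept as-is: 4 3 4 0 9 9 1 → sum 30
Total = 42 + 30 = 72.
Check digit = (10 − (72 mod 10)) mod 10 = 8.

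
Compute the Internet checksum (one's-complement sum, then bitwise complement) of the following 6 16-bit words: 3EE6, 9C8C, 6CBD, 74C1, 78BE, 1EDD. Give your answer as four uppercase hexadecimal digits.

One's-complement addition (fold any carry out of bit 15 back into bit 0):
  0x3EE6 + 0x9C8C = 0x0DB72
  0xDB72 + 0x6CBD = 0x1482F → wrap carry → 0x4830
  0x4830 + 0x74C1 = 0x0BCF1
  0xBCF1 + 0x78BE = 0x135AF → wrap carry → 0x35B0
  0x35B0 + 0x1EDD = 0x0548D
One's-complement sum = 0x548D.
Checksum = ~0x548D & 0xFFFF = 0xAB72.

AB72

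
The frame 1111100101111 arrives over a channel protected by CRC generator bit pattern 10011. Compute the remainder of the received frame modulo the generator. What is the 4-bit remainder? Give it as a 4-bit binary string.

Modulo-2 division of 1111100101111 by 10011:
  pos 0: 11111 XOR 10011 = 01100
  pos 1: 11000 XOR 10011 = 01011
  pos 2: 10110 XOR 10011 = 00101
  pos 4: 10110 XOR 10011 = 00101
  pos 6: 10111 XOR 10011 = 00100
  pos 8: 10011 XOR 10011 = 00000
Remainder = 0000 (zero — the frame passes the CRC check).

0000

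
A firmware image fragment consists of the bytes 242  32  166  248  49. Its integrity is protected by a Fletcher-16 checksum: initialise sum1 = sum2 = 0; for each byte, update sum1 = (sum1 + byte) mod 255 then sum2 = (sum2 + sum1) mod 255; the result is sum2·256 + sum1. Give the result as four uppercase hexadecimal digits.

56E3

Running sums (mod 255):
  after byte 0 (242): sum1=242, sum2=242
  after byte 1 (32): sum1=19, sum2=6
  after byte 2 (166): sum1=185, sum2=191
  after byte 3 (248): sum1=178, sum2=114
  after byte 4 (49): sum1=227, sum2=86
Checksum = sum2·256 + sum1 = 86·256 + 227 = 22243 = 0x56E3.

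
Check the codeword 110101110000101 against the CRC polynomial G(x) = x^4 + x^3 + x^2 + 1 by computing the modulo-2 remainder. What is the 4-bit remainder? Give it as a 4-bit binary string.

0000

Modulo-2 division of 110101110000101 by 11101:
  pos 0: 11010 XOR 11101 = 00111
  pos 2: 11111 XOR 11101 = 00010
  pos 5: 10100 XOR 11101 = 01001
  pos 6: 10010 XOR 11101 = 01111
  pos 7: 11110 XOR 11101 = 00011
  pos 10: 11101 XOR 11101 = 00000
Remainder = 0000 (zero — the frame passes the CRC check).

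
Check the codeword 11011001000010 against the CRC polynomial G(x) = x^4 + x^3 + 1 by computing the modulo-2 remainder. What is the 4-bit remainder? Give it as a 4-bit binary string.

0111

Modulo-2 division of 11011001000010 by 11001:
  pos 0: 11011 XOR 11001 = 00010
  pos 3: 10001 XOR 11001 = 01000
  pos 4: 10000 XOR 11001 = 01001
  pos 5: 10010 XOR 11001 = 01011
  pos 6: 10110 XOR 11001 = 01111
  pos 7: 11110 XOR 11001 = 00111
  pos 9: 11110 XOR 11001 = 00111
Remainder = 0111 (nonzero — an error is detected).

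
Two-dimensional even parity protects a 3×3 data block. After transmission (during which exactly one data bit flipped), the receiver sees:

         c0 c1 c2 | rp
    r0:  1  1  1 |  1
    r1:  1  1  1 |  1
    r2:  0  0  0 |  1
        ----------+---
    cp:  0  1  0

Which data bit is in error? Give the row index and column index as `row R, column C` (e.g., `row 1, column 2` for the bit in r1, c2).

Recompute each row's even parity and compare to rp:
  r0: data parity 1, sent rp 1 → ok
  r1: data parity 1, sent rp 1 → ok
  r2: data parity 0, sent rp 1 → mismatch
Recompute each column's even parity and compare to cp:
  c0: data parity 0, sent cp 0 → ok
  c1: data parity 0, sent cp 1 → mismatch
  c2: data parity 0, sent cp 0 → ok
Exactly one row (r2) and one column (c1) fail → the flipped bit is at their intersection.

row 2, column 1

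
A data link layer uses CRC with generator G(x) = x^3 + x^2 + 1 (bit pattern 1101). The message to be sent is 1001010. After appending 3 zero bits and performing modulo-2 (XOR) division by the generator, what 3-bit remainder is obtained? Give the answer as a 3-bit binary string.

Append 3 zeros: 1001010000. Divide by 1101 (XOR where the leading bit is 1):
  pos 0: 1001 XOR 1101 = 0100
  pos 1: 1000 XOR 1101 = 0101
  pos 2: 1011 XOR 1101 = 0110
  pos 3: 1100 XOR 1101 = 0001
  pos 6: 1000 XOR 1101 = 0101
Remainder (last 3 bits) = 101. This is the CRC / FCS.

101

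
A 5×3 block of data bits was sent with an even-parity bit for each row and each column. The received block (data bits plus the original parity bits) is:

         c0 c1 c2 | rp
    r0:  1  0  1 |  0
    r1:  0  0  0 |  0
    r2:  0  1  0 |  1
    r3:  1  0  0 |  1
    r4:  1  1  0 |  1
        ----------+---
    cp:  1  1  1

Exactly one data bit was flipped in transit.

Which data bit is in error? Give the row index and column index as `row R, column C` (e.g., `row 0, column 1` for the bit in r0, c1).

Recompute each row's even parity and compare to rp:
  r0: data parity 0, sent rp 0 → ok
  r1: data parity 0, sent rp 0 → ok
  r2: data parity 1, sent rp 1 → ok
  r3: data parity 1, sent rp 1 → ok
  r4: data parity 0, sent rp 1 → mismatch
Recompute each column's even parity and compare to cp:
  c0: data parity 1, sent cp 1 → ok
  c1: data parity 0, sent cp 1 → mismatch
  c2: data parity 1, sent cp 1 → ok
Exactly one row (r4) and one column (c1) fail → the flipped bit is at their intersection.

row 4, column 1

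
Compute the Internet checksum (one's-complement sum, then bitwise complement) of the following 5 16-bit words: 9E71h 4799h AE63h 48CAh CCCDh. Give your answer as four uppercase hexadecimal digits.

55F9

One's-complement addition (fold any carry out of bit 15 back into bit 0):
  0x9E71 + 0x4799 = 0x0E60A
  0xE60A + 0xAE63 = 0x1946D → wrap carry → 0x946E
  0x946E + 0x48CA = 0x0DD38
  0xDD38 + 0xCCCD = 0x1AA05 → wrap carry → 0xAA06
One's-complement sum = 0xAA06.
Checksum = ~0xAA06 & 0xFFFF = 0x55F9.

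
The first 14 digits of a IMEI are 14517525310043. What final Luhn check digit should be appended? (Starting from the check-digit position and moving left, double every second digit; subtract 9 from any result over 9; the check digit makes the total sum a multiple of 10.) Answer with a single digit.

Partial digits right→left: 3 4 0 0 1 3 5 2 5 7 1 5 4 1
Double every second digit counting from the check-digit position (so the 1st, 3rd, 5th, ... of the partial from the right).
  doubled (with −9 where >9): 6 0 2 1 1 2 8 → sum 20
  kept as-is: 4 0 3 2 7 5 1 → sum 22
Total = 20 + 22 = 42.
Check digit = (10 − (42 mod 10)) mod 10 = 8.

8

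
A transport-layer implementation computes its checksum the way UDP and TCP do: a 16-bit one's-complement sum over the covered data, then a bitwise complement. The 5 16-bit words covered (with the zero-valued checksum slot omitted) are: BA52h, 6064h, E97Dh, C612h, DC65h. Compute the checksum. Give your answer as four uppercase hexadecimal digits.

5952

One's-complement addition (fold any carry out of bit 15 back into bit 0):
  0xBA52 + 0x6064 = 0x11AB6 → wrap carry → 0x1AB7
  0x1AB7 + 0xE97D = 0x10434 → wrap carry → 0x0435
  0x0435 + 0xC612 = 0x0CA47
  0xCA47 + 0xDC65 = 0x1A6AC → wrap carry → 0xA6AD
One's-complement sum = 0xA6AD.
Checksum = ~0xA6AD & 0xFFFF = 0x5952.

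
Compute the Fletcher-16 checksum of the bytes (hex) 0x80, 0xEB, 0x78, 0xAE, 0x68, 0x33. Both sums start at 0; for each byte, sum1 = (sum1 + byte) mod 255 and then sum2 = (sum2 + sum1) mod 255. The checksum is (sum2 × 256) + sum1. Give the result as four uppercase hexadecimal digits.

902F

Running sums (mod 255):
  after byte 0 (0x80): sum1=128, sum2=128
  after byte 1 (0xEB): sum1=108, sum2=236
  after byte 2 (0x78): sum1=228, sum2=209
  after byte 3 (0xAE): sum1=147, sum2=101
  after byte 4 (0x68): sum1=251, sum2=97
  after byte 5 (0x33): sum1=47, sum2=144
Checksum = sum2·256 + sum1 = 144·256 + 47 = 36911 = 0x902F.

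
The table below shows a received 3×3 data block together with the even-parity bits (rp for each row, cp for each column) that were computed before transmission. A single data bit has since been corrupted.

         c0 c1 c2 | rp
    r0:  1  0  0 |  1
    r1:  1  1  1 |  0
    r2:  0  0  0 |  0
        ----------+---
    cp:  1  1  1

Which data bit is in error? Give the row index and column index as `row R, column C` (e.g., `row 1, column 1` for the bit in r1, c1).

row 1, column 0

Recompute each row's even parity and compare to rp:
  r0: data parity 1, sent rp 1 → ok
  r1: data parity 1, sent rp 0 → mismatch
  r2: data parity 0, sent rp 0 → ok
Recompute each column's even parity and compare to cp:
  c0: data parity 0, sent cp 1 → mismatch
  c1: data parity 1, sent cp 1 → ok
  c2: data parity 1, sent cp 1 → ok
Exactly one row (r1) and one column (c0) fail → the flipped bit is at their intersection.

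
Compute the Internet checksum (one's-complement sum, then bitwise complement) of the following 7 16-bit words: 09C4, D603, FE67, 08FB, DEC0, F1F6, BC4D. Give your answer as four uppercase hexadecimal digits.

One's-complement addition (fold any carry out of bit 15 back into bit 0):
  0x09C4 + 0xD603 = 0x0DFC7
  0xDFC7 + 0xFE67 = 0x1DE2E → wrap carry → 0xDE2F
  0xDE2F + 0x08FB = 0x0E72A
  0xE72A + 0xDEC0 = 0x1C5EA → wrap carry → 0xC5EB
  0xC5EB + 0xF1F6 = 0x1B7E1 → wrap carry → 0xB7E2
  0xB7E2 + 0xBC4D = 0x1742F → wrap carry → 0x7430
One's-complement sum = 0x7430.
Checksum = ~0x7430 & 0xFFFF = 0x8BCF.

8BCF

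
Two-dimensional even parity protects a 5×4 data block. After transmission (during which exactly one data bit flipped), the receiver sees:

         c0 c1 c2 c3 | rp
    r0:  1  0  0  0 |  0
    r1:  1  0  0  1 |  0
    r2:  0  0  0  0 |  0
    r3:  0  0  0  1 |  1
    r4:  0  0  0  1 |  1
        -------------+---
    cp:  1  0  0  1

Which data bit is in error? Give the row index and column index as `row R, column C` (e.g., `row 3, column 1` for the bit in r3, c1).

Recompute each row's even parity and compare to rp:
  r0: data parity 1, sent rp 0 → mismatch
  r1: data parity 0, sent rp 0 → ok
  r2: data parity 0, sent rp 0 → ok
  r3: data parity 1, sent rp 1 → ok
  r4: data parity 1, sent rp 1 → ok
Recompute each column's even parity and compare to cp:
  c0: data parity 0, sent cp 1 → mismatch
  c1: data parity 0, sent cp 0 → ok
  c2: data parity 0, sent cp 0 → ok
  c3: data parity 1, sent cp 1 → ok
Exactly one row (r0) and one column (c0) fail → the flipped bit is at their intersection.

row 0, column 0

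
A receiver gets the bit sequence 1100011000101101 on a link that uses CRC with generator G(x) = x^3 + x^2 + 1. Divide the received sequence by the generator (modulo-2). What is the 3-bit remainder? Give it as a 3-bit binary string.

Modulo-2 division of 1100011000101101 by 1101:
  pos 0: 1100 XOR 1101 = 0001
  pos 3: 1011 XOR 1101 = 0110
  pos 4: 1100 XOR 1101 = 0001
  pos 7: 1001 XOR 1101 = 0100
  pos 8: 1000 XOR 1101 = 0101
  pos 9: 1011 XOR 1101 = 0110
  pos 10: 1101 XOR 1101 = 0000
Remainder = 001 (nonzero — an error is detected).

001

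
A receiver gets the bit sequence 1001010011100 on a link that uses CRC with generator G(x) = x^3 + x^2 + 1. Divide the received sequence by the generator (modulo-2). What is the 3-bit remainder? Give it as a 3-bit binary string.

000

Modulo-2 division of 1001010011100 by 1101:
  pos 0: 1001 XOR 1101 = 0100
  pos 1: 1000 XOR 1101 = 0101
  pos 2: 1011 XOR 1101 = 0110
  pos 3: 1100 XOR 1101 = 0001
  pos 6: 1011 XOR 1101 = 0110
  pos 7: 1101 XOR 1101 = 0000
Remainder = 000 (zero — the frame passes the CRC check).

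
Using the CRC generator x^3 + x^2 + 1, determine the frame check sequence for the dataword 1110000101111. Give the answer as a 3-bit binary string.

Append 3 zeros: 1110000101111000. Divide by 1101 (XOR where the leading bit is 1):
  pos 0: 1110 XOR 1101 = 0011
  pos 2: 1100 XOR 1101 = 0001
  pos 5: 1010 XOR 1101 = 0111
  pos 6: 1111 XOR 1101 = 0010
  pos 8: 1011 XOR 1101 = 0110
  pos 9: 1101 XOR 1101 = 0000
Remainder (last 3 bits) = 000. This is the CRC / FCS.

000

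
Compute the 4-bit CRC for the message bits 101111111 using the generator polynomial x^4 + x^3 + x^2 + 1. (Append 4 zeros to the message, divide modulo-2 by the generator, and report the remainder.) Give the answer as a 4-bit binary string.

1100

Append 4 zeros: 1011111110000. Divide by 11101 (XOR where the leading bit is 1):
  pos 0: 10111 XOR 11101 = 01010
  pos 1: 10101 XOR 11101 = 01000
  pos 2: 10001 XOR 11101 = 01100
  pos 3: 11001 XOR 11101 = 00100
  pos 5: 10010 XOR 11101 = 01111
  pos 6: 11110 XOR 11101 = 00011
Remainder (last 4 bits) = 1100. This is the CRC / FCS.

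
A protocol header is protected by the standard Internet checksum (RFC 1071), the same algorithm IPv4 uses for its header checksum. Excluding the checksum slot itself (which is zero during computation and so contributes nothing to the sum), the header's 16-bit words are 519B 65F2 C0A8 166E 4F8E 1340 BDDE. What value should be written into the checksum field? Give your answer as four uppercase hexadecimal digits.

One's-complement addition (fold any carry out of bit 15 back into bit 0):
  0x519B + 0x65F2 = 0x0B78D
  0xB78D + 0xC0A8 = 0x17835 → wrap carry → 0x7836
  0x7836 + 0x166E = 0x08EA4
  0x8EA4 + 0x4F8E = 0x0DE32
  0xDE32 + 0x1340 = 0x0F172
  0xF172 + 0xBDDE = 0x1AF50 → wrap carry → 0xAF51
One's-complement sum = 0xAF51.
Checksum = ~0xAF51 & 0xFFFF = 0x50AE.

50AE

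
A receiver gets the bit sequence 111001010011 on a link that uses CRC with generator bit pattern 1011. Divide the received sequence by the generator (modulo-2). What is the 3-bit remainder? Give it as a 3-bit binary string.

001

Modulo-2 division of 111001010011 by 1011:
  pos 0: 1110 XOR 1011 = 0101
  pos 1: 1010 XOR 1011 = 0001
  pos 4: 1101 XOR 1011 = 0110
  pos 5: 1100 XOR 1011 = 0111
  pos 6: 1110 XOR 1011 = 0101
  pos 7: 1011 XOR 1011 = 0000
Remainder = 001 (nonzero — an error is detected).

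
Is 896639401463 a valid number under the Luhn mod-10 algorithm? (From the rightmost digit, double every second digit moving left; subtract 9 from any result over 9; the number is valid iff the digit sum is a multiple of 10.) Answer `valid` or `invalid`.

From the right, keep odd positions and double even positions (subtract 9 from any doubled value over 9):
  doubled (positions 2,4,...): 3 2 8 6 3 7 → sum 29
  kept (positions 1,3,...): 3 4 0 9 6 9 → sum 31
Total = 60.
60 mod 10 = 0, so the number is valid.

valid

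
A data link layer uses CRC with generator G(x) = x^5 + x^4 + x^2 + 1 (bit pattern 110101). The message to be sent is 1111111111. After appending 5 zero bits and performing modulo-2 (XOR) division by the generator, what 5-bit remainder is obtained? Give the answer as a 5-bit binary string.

01100

Append 5 zeros: 111111111100000. Divide by 110101 (XOR where the leading bit is 1):
  pos 0: 111111 XOR 110101 = 001010
  pos 2: 101011 XOR 110101 = 011110
  pos 3: 111101 XOR 110101 = 001000
  pos 5: 100010 XOR 110101 = 010111
  pos 6: 101110 XOR 110101 = 011011
  pos 7: 110110 XOR 110101 = 000011
Remainder (last 5 bits) = 01100. This is the CRC / FCS.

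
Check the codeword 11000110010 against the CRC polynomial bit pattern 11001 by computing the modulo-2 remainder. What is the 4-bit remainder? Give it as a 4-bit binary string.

1111

Modulo-2 division of 11000110010 by 11001:
  pos 0: 11000 XOR 11001 = 00001
  pos 4: 11100 XOR 11001 = 00101
  pos 6: 10110 XOR 11001 = 01111
Remainder = 1111 (nonzero — an error is detected).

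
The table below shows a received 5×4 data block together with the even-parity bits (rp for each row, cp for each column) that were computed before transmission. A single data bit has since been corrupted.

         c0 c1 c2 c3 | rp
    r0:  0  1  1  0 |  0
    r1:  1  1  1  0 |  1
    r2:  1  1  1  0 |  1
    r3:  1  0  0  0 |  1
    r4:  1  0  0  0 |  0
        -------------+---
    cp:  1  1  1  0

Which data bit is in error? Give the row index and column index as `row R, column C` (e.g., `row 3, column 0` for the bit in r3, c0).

Recompute each row's even parity and compare to rp:
  r0: data parity 0, sent rp 0 → ok
  r1: data parity 1, sent rp 1 → ok
  r2: data parity 1, sent rp 1 → ok
  r3: data parity 1, sent rp 1 → ok
  r4: data parity 1, sent rp 0 → mismatch
Recompute each column's even parity and compare to cp:
  c0: data parity 0, sent cp 1 → mismatch
  c1: data parity 1, sent cp 1 → ok
  c2: data parity 1, sent cp 1 → ok
  c3: data parity 0, sent cp 0 → ok
Exactly one row (r4) and one column (c0) fail → the flipped bit is at their intersection.

row 4, column 0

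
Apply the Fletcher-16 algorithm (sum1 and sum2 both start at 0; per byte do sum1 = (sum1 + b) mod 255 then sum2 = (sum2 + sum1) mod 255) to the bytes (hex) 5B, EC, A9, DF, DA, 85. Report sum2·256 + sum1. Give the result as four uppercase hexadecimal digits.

4632

Running sums (mod 255):
  after byte 0 (5B): sum1=91, sum2=91
  after byte 1 (EC): sum1=72, sum2=163
  after byte 2 (A9): sum1=241, sum2=149
  after byte 3 (DF): sum1=209, sum2=103
  after byte 4 (DA): sum1=172, sum2=20
  after byte 5 (85): sum1=50, sum2=70
Checksum = sum2·256 + sum1 = 70·256 + 50 = 17970 = 0x4632.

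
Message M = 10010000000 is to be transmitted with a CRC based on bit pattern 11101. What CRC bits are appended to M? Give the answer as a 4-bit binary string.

1100

Append 4 zeros: 100100000000000. Divide by 11101 (XOR where the leading bit is 1):
  pos 0: 10010 XOR 11101 = 01111
  pos 1: 11110 XOR 11101 = 00011
  pos 4: 11000 XOR 11101 = 00101
  pos 6: 10100 XOR 11101 = 01001
  pos 7: 10010 XOR 11101 = 01111
  pos 8: 11110 XOR 11101 = 00011
Remainder (last 4 bits) = 1100. This is the CRC / FCS.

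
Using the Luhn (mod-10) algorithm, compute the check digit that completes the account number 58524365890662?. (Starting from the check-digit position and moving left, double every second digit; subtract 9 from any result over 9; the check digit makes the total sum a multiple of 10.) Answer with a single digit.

Partial digits right→left: 2 6 6 0 9 8 5 6 3 4 2 5 8 5
Double every second digit counting from the check-digit position (so the 1st, 3rd, 5th, ... of the partial from the right).
  doubled (with −9 where >9): 4 3 9 1 6 4 7 → sum 34
  kept as-is: 6 0 8 6 4 5 5 → sum 34
Total = 34 + 34 = 68.
Check digit = (10 − (68 mod 10)) mod 10 = 2.

2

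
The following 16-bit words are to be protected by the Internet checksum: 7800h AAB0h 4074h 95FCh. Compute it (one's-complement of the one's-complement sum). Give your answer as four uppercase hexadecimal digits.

One's-complement addition (fold any carry out of bit 15 back into bit 0):
  0x7800 + 0xAAB0 = 0x122B0 → wrap carry → 0x22B1
  0x22B1 + 0x4074 = 0x06325
  0x6325 + 0x95FC = 0x0F921
One's-complement sum = 0xF921.
Checksum = ~0xF921 & 0xFFFF = 0x06DE.

06DE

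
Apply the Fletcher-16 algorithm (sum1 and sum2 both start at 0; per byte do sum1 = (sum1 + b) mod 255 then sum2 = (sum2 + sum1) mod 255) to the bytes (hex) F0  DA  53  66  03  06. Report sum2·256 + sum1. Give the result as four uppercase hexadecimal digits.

Running sums (mod 255):
  after byte 0 (F0): sum1=240, sum2=240
  after byte 1 (DA): sum1=203, sum2=188
  after byte 2 (53): sum1=31, sum2=219
  after byte 3 (66): sum1=133, sum2=97
  after byte 4 (03): sum1=136, sum2=233
  after byte 5 (06): sum1=142, sum2=120
Checksum = sum2·256 + sum1 = 120·256 + 142 = 30862 = 0x788E.

788E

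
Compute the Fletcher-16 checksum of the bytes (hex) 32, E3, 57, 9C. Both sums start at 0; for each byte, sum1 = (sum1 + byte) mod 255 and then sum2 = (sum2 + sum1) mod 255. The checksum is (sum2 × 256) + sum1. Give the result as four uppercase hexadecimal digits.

Running sums (mod 255):
  after byte 0 (32): sum1=50, sum2=50
  after byte 1 (E3): sum1=22, sum2=72
  after byte 2 (57): sum1=109, sum2=181
  after byte 3 (9C): sum1=10, sum2=191
Checksum = sum2·256 + sum1 = 191·256 + 10 = 48906 = 0xBF0A.

BF0A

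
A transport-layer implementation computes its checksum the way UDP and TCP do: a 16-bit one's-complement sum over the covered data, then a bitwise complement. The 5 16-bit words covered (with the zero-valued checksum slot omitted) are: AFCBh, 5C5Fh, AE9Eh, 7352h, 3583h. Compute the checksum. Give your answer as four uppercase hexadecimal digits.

One's-complement addition (fold any carry out of bit 15 back into bit 0):
  0xAFCB + 0x5C5F = 0x10C2A → wrap carry → 0x0C2B
  0x0C2B + 0xAE9E = 0x0BAC9
  0xBAC9 + 0x7352 = 0x12E1B → wrap carry → 0x2E1C
  0x2E1C + 0x3583 = 0x0639F
One's-complement sum = 0x639F.
Checksum = ~0x639F & 0xFFFF = 0x9C60.

9C60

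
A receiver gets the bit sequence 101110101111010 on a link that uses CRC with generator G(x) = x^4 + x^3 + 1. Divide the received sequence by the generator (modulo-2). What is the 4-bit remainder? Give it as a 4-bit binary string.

Modulo-2 division of 101110101111010 by 11001:
  pos 0: 10111 XOR 11001 = 01110
  pos 1: 11100 XOR 11001 = 00101
  pos 3: 10110 XOR 11001 = 01111
  pos 4: 11111 XOR 11001 = 00110
  pos 6: 11011 XOR 11001 = 00010
  pos 9: 10101 XOR 11001 = 01100
  pos 10: 11000 XOR 11001 = 00001
Remainder = 0001 (nonzero — an error is detected).

0001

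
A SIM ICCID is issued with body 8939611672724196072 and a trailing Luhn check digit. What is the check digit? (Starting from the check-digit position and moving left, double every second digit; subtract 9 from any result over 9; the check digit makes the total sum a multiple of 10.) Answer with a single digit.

8

Partial digits right→left: 2 7 0 6 9 1 4 2 7 2 7 6 1 1 6 9 3 9 8
Double every second digit counting from the check-digit position (so the 1st, 3rd, 5th, ... of the partial from the right).
  doubled (with −9 where >9): 4 0 9 8 5 5 2 3 6 7 → sum 49
  kept as-is: 7 6 1 2 2 6 1 9 9 → sum 43
Total = 49 + 43 = 92.
Check digit = (10 − (92 mod 10)) mod 10 = 8.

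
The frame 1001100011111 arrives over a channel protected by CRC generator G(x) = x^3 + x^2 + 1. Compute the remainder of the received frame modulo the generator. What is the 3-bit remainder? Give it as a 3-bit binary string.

000

Modulo-2 division of 1001100011111 by 1101:
  pos 0: 1001 XOR 1101 = 0100
  pos 1: 1001 XOR 1101 = 0100
  pos 2: 1000 XOR 1101 = 0101
  pos 3: 1010 XOR 1101 = 0111
  pos 4: 1110 XOR 1101 = 0011
  pos 6: 1111 XOR 1101 = 0010
  pos 8: 1011 XOR 1101 = 0110
  pos 9: 1101 XOR 1101 = 0000
Remainder = 000 (zero — the frame passes the CRC check).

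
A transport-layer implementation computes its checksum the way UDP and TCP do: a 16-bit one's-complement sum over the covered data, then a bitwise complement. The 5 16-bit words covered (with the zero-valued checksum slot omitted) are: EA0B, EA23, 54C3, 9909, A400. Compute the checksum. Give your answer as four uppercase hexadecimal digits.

9A02

One's-complement addition (fold any carry out of bit 15 back into bit 0):
  0xEA0B + 0xEA23 = 0x1D42E → wrap carry → 0xD42F
  0xD42F + 0x54C3 = 0x128F2 → wrap carry → 0x28F3
  0x28F3 + 0x9909 = 0x0C1FC
  0xC1FC + 0xA400 = 0x165FC → wrap carry → 0x65FD
One's-complement sum = 0x65FD.
Checksum = ~0x65FD & 0xFFFF = 0x9A02.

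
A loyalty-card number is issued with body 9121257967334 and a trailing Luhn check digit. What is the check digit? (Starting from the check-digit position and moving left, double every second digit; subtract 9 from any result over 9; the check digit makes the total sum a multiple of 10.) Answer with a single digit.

Partial digits right→left: 4 3 3 7 6 9 7 5 2 1 2 1 9
Double every second digit counting from the check-digit position (so the 1st, 3rd, 5th, ... of the partial from the right).
  doubled (with −9 where >9): 8 6 3 5 4 4 9 → sum 39
  kept as-is: 3 7 9 5 1 1 → sum 26
Total = 39 + 26 = 65.
Check digit = (10 − (65 mod 10)) mod 10 = 5.

5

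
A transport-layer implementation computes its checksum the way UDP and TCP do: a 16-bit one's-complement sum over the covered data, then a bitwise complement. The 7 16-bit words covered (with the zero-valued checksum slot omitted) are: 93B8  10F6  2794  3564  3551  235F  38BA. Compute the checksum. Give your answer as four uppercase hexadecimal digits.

6CEE

One's-complement addition (fold any carry out of bit 15 back into bit 0):
  0x93B8 + 0x10F6 = 0x0A4AE
  0xA4AE + 0x2794 = 0x0CC42
  0xCC42 + 0x3564 = 0x101A6 → wrap carry → 0x01A7
  0x01A7 + 0x3551 = 0x036F8
  0x36F8 + 0x235F = 0x05A57
  0x5A57 + 0x38BA = 0x09311
One's-complement sum = 0x9311.
Checksum = ~0x9311 & 0xFFFF = 0x6CEE.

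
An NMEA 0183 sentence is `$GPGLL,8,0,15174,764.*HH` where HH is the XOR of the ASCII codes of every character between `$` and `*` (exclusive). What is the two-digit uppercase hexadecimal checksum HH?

75

XOR the ASCII codes of the payload characters:
  'G' = 0x47 → acc = 0x47
  'P' = 0x50 → acc = 0x17
  'G' = 0x47 → acc = 0x50
  'L' = 0x4C → acc = 0x1C
  'L' = 0x4C → acc = 0x50
  ',' = 0x2C → acc = 0x7C
  '8' = 0x38 → acc = 0x44
  ',' = 0x2C → acc = 0x68
  '0' = 0x30 → acc = 0x58
  ',' = 0x2C → acc = 0x74
  '1' = 0x31 → acc = 0x45
  '5' = 0x35 → acc = 0x70
  '1' = 0x31 → acc = 0x41
  '7' = 0x37 → acc = 0x76
  '4' = 0x34 → acc = 0x42
  ',' = 0x2C → acc = 0x6E
  '7' = 0x37 → acc = 0x59
  '6' = 0x36 → acc = 0x6F
  '4' = 0x34 → acc = 0x5B
  '.' = 0x2E → acc = 0x75
Checksum = 0x75.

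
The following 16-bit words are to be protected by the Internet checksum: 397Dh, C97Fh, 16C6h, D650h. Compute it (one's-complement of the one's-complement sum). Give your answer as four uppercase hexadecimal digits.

0FEC

One's-complement addition (fold any carry out of bit 15 back into bit 0):
  0x397D + 0xC97F = 0x102FC → wrap carry → 0x02FD
  0x02FD + 0x16C6 = 0x019C3
  0x19C3 + 0xD650 = 0x0F013
One's-complement sum = 0xF013.
Checksum = ~0xF013 & 0xFFFF = 0x0FEC.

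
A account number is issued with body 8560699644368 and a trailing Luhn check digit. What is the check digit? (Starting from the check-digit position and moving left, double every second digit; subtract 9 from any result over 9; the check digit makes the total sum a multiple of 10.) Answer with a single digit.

7

Partial digits right→left: 8 6 3 4 4 6 9 9 6 0 6 5 8
Double every second digit counting from the check-digit position (so the 1st, 3rd, 5th, ... of the partial from the right).
  doubled (with −9 where >9): 7 6 8 9 3 3 7 → sum 43
  kept as-is: 6 4 6 9 0 5 → sum 30
Total = 43 + 30 = 73.
Check digit = (10 − (73 mod 10)) mod 10 = 7.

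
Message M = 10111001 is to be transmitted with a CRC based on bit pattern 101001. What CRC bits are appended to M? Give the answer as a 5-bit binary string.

00011

Append 5 zeros: 1011100100000. Divide by 101001 (XOR where the leading bit is 1):
  pos 0: 101110 XOR 101001 = 000111
  pos 3: 111010 XOR 101001 = 010011
  pos 4: 100110 XOR 101001 = 001111
  pos 6: 111100 XOR 101001 = 010101
  pos 7: 101010 XOR 101001 = 000011
Remainder (last 5 bits) = 00011. This is the CRC / FCS.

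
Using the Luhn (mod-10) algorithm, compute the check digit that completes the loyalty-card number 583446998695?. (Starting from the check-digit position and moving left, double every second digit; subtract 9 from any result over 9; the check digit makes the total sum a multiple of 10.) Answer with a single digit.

1

Partial digits right→left: 5 9 6 8 9 9 6 4 4 3 8 5
Double every second digit counting from the check-digit position (so the 1st, 3rd, 5th, ... of the partial from the right).
  doubled (with −9 where >9): 1 3 9 3 8 7 → sum 31
  kept as-is: 9 8 9 4 3 5 → sum 38
Total = 31 + 38 = 69.
Check digit = (10 − (69 mod 10)) mod 10 = 1.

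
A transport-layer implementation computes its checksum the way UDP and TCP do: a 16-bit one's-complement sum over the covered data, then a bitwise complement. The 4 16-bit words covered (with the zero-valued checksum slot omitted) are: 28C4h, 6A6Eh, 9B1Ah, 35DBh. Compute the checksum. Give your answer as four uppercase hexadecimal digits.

9BD7

One's-complement addition (fold any carry out of bit 15 back into bit 0):
  0x28C4 + 0x6A6E = 0x09332
  0x9332 + 0x9B1A = 0x12E4C → wrap carry → 0x2E4D
  0x2E4D + 0x35DB = 0x06428
One's-complement sum = 0x6428.
Checksum = ~0x6428 & 0xFFFF = 0x9BD7.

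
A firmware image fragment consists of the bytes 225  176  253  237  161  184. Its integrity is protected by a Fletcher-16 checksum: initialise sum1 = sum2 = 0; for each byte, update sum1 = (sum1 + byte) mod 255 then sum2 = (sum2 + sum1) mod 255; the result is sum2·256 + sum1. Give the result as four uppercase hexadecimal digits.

7CD8

Running sums (mod 255):
  after byte 0 (225): sum1=225, sum2=225
  after byte 1 (176): sum1=146, sum2=116
  after byte 2 (253): sum1=144, sum2=5
  after byte 3 (237): sum1=126, sum2=131
  after byte 4 (161): sum1=32, sum2=163
  after byte 5 (184): sum1=216, sum2=124
Checksum = sum2·256 + sum1 = 124·256 + 216 = 31960 = 0x7CD8.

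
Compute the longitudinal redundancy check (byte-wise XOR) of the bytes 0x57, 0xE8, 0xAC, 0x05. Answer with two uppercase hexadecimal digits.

16

XOR the bytes together:
  start with 0x57
  0x57 ⊕ 0xE8 = 0xBF
  0xBF ⊕ 0xAC = 0x13
  0x13 ⊕ 0x05 = 0x16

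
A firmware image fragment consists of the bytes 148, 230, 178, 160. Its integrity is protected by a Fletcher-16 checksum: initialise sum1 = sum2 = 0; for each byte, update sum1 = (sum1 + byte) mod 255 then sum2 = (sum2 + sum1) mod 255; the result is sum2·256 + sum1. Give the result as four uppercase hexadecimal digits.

0DCE

Running sums (mod 255):
  after byte 0 (148): sum1=148, sum2=148
  after byte 1 (230): sum1=123, sum2=16
  after byte 2 (178): sum1=46, sum2=62
  after byte 3 (160): sum1=206, sum2=13
Checksum = sum2·256 + sum1 = 13·256 + 206 = 3534 = 0x0DCE.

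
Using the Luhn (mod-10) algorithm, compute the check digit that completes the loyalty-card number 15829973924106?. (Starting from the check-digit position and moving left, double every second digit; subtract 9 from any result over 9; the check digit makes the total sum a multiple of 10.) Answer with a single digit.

Partial digits right→left: 6 0 1 4 2 9 3 7 9 9 2 8 5 1
Double every second digit counting from the check-digit position (so the 1st, 3rd, 5th, ... of the partial from the right).
  doubled (with −9 where >9): 3 2 4 6 9 4 1 → sum 29
  kept as-is: 0 4 9 7 9 8 1 → sum 38
Total = 29 + 38 = 67.
Check digit = (10 − (67 mod 10)) mod 10 = 3.

3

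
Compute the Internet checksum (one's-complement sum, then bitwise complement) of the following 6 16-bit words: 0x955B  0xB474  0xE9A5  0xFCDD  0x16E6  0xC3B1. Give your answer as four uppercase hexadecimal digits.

F513

One's-complement addition (fold any carry out of bit 15 back into bit 0):
  0x955B + 0xB474 = 0x149CF → wrap carry → 0x49D0
  0x49D0 + 0xE9A5 = 0x13375 → wrap carry → 0x3376
  0x3376 + 0xFCDD = 0x13053 → wrap carry → 0x3054
  0x3054 + 0x16E6 = 0x0473A
  0x473A + 0xC3B1 = 0x10AEB → wrap carry → 0x0AEC
One's-complement sum = 0x0AEC.
Checksum = ~0x0AEC & 0xFFFF = 0xF513.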